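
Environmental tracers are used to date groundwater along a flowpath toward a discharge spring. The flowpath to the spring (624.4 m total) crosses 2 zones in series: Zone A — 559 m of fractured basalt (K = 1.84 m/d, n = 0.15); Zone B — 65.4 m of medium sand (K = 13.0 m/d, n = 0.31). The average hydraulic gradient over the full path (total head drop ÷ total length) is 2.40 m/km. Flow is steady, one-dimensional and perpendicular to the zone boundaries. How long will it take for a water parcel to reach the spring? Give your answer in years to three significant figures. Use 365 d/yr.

58.8 years

Steady 1-D flow in series ⇒ the Darcy flux q is identical in every zone and the zone head losses add (resistances L/K in series).
Σ(L/K) = 559/1.84 + 65.4/13.0 = 303.8 + 5.031 = 308.8 d
K_eq = L_total / Σ(L/K) = 624.4 / 308.8 = 2.022 m/d
q = K_eq · i = 2.022 × 0.0024 = 0.004852 m/d (same in every zone)
Zone A: v = q/n = 0.004852/0.15 = 0.03235 m/d → t_A = 559/0.03235 = 17280 d
Zone B: v = q/n = 0.004852/0.31 = 0.01565 m/d → t_B = 65.4/0.01565 = 4178 d
Total t = 17280 + 4178 = 21460 d
   = 21460 / 365 = 58.8 yr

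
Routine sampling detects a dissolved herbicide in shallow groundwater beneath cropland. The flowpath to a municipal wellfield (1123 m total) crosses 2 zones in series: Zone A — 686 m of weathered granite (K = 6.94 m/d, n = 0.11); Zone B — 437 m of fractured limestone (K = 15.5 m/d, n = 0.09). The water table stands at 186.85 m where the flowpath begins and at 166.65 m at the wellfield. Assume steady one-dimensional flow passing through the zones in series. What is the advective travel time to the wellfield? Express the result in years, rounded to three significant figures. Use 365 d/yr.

Total head drop ΔH = 186.85 − 166.65 = 20.20 m
Steady 1-D flow in series ⇒ the Darcy flux q is identical in every zone and the zone head losses add (resistances L/K in series).
Σ(L/K) = 686/6.94 + 437/15.5 = 98.85 + 28.19 = 127.0 d
q = ΔH / Σ(L/K) = 20.20 / 127.0 = 0.1590 m/d (same in every zone)
Zone A: v = q/n = 0.1590/0.11 = 1.445 m/d → t_A = 686/1.445 = 474.6 d
Zone B: v = q/n = 0.1590/0.09 = 1.767 m/d → t_B = 437/1.767 = 247.4 d
Total t = 474.6 + 247.4 = 721.9 d
   = 721.9 / 365 = 1.98 yr

1.98 years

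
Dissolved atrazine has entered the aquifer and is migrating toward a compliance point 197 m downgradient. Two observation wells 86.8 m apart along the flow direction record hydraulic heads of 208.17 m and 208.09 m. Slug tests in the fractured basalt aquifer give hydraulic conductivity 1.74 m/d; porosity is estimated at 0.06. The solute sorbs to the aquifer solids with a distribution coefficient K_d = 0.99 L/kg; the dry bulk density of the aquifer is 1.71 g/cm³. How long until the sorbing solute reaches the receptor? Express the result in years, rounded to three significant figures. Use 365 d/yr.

590 years

Hydraulic gradient i = (208.17 − 208.09) / 86.8 = 0.08 / 86.8 = 9.217e-4
q = Ki = 1.74 × 9.217e-4 = 0.001604 m/d
v_s = q/n_e = 0.001604/0.06 = 0.02673 m/d
Retardation R = 1 + ρ_b·K_d/n = 1 + 1.71×0.99/0.06 = 29.22
Contaminant velocity v_c = v/R = 0.02673/29.22 = 9.149e-4 m/d
t = L/v_c = 197/9.149e-4 = 215300 d
   = 215300/365 = 590 yr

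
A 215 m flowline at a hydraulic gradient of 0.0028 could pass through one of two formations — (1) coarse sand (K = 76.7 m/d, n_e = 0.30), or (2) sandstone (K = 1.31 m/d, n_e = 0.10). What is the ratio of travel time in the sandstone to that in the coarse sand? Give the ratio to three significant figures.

Unit 1 (coarse sand): v = 76.7×0.0028/0.30 = 0.7159 m/d, t = 215/0.7159 = 300.3 d
Unit 2 (sandstone): v = 1.31×0.0028/0.10 = 0.03668 m/d, t = 215/0.03668 = 5862 d
t(sandstone) / t(coarse sand) = 5862/300.3 = 19.5

19.5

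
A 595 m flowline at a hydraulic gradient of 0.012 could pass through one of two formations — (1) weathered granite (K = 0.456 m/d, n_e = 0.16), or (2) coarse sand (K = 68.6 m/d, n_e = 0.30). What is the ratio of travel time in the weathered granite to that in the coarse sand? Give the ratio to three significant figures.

80.2

Unit 1 (weathered granite): v = 0.456×0.012/0.16 = 0.03420 m/d, t = 595/0.03420 = 17400 d
Unit 2 (coarse sand): v = 68.6×0.012/0.30 = 2.744 m/d, t = 595/2.744 = 216.8 d
t(weathered granite) / t(coarse sand) = 17400/216.8 = 80.2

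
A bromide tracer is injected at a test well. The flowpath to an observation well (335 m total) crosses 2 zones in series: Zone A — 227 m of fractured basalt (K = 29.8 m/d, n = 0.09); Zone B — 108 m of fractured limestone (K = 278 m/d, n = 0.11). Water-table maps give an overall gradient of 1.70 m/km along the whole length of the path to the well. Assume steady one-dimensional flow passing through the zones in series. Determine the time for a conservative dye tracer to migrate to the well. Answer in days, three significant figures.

454 days

Continuity: the same q passes through each zone, so ΔH = q·Σ(L_j/K_j) — the zones act as resistances in series.
Σ(L/K) = 227/29.8 + 108/278 = 7.617 + 0.3885 = 8.006 d
K_eq = L_total / Σ(L/K) = 335 / 8.006 = 41.84 m/d
q = K_eq · i = 41.84 × 0.0017 = 0.07113 m/d (same in every zone)
Zone A: v = q/n = 0.07113/0.09 = 0.7904 m/d → t_A = 227/0.7904 = 287.2 d
Zone B: v = q/n = 0.07113/0.11 = 0.6467 m/d → t_B = 108/0.6467 = 167.0 d
Total t = 287.2 + 167.0 = 454.2 d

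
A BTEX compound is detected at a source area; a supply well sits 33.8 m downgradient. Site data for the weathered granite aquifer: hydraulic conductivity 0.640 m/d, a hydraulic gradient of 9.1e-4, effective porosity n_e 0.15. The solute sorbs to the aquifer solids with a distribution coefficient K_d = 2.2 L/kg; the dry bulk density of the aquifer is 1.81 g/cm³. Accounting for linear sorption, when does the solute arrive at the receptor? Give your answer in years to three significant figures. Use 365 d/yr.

Darcy flux q = K·i = 0.640 × 9.1e-4 = 5.824e-4 m/d
v_s = q/n_e = 5.824e-4/0.15 = 0.003883 m/d
Retardation R = 1 + ρ_b·K_d/n = 1 + 1.81×2.2/0.15 = 27.55
Contaminant velocity v_c = v/R = 0.003883/27.55 = 1.409e-4 m/d
t = L/v_c = 33.8/1.409e-4 = 239800 d
   = 239800/365 = 657 yr

657 years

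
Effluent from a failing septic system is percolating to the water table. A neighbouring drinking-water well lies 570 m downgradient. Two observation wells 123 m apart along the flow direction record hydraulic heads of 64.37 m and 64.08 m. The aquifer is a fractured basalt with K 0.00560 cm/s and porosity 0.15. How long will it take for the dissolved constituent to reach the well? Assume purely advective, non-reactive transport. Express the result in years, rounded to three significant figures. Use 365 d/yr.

Hydraulic gradient i = (64.37 − 64.08) / 123 = 0.29 / 123 = 0.002358
K = 0.00560 cm/s × 864 = 4.838 m/d
q = Ki = 4.838 × 0.002358 = 0.01141 m/d
v = Ki/n = 4.838·0.002358/0.15 = 0.07605 m/d
t = L / v = 570 / 0.07605 = 7495 d
   = 7495 / 365 = 20.5 yr

20.5 years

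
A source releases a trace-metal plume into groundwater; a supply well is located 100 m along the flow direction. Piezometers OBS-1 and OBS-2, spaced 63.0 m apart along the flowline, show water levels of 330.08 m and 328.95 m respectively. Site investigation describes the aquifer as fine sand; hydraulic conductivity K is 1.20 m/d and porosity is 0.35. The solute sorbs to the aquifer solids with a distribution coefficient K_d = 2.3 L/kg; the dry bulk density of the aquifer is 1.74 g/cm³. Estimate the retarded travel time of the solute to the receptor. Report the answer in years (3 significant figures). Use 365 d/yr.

55.4 years

Hydraulic gradient i = (330.08 − 328.95) / 63.0 = 1.13 / 63.0 = 0.01794
q = Ki = 1.20 × 0.01794 = 0.02152 m/d
v = Ki/n = 1.20·0.01794/0.35 = 0.06150 m/d
Retardation R = 1 + ρ_b·K_d/n = 1 + 1.74×2.3/0.35 = 12.43
Contaminant velocity v_c = v/R = 0.06150/12.43 = 0.004946 m/d
t = L/v_c = 100/0.004946 = 20220 d
   = 20220/365 = 55.4 yr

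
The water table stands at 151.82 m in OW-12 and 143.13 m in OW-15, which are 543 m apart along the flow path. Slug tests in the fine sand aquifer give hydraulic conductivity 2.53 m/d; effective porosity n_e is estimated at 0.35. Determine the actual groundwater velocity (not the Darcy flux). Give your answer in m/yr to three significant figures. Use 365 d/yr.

Hydraulic gradient i = (151.82 − 143.13) / 543 = 8.69 / 543 = 0.01600
Specific discharge q = 2.53 × 0.01600 = 0.04049 m/d
Average linear velocity = 0.04049 / 0.35 = 0.1157 m/d
   = 0.1157 × 365 = 42.2 m/yr

42.2 m/yr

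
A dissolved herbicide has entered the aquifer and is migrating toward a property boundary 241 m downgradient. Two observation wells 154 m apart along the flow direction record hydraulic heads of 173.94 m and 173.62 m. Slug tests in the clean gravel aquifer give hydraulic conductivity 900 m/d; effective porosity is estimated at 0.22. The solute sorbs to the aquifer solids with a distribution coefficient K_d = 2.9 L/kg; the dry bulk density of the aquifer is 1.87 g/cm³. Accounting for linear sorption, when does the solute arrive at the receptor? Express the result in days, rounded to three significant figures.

Hydraulic gradient i = (173.94 − 173.62) / 154 = 0.32 / 154 = 0.002078
Darcy flux q = K·i = 900 × 0.002078 = 1.870 m/d
Average linear velocity = 1.870 / 0.22 = 8.501 m/d
Retardation R = 1 + ρ_b·K_d/n = 1 + 1.87×2.9/0.22 = 25.65
Contaminant velocity v_c = v/R = 8.501/25.65 = 0.3314 m/d
t = L/v_c = 241/0.3314 = 727.2 d

727 days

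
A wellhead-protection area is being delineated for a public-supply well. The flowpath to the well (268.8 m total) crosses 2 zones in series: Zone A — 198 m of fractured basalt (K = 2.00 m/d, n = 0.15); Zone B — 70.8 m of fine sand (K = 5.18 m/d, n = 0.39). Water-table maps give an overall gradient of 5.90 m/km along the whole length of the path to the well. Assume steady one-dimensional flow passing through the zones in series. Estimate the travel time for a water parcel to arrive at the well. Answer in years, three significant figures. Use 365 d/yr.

11.2 years

Continuity: the same q passes through each zone, so ΔH = q·Σ(L_j/K_j) — the zones act as resistances in series.
Σ(L/K) = 198/2.00 + 70.8/5.18 = 99.00 + 13.67 = 112.7 d
K_eq = L_total / Σ(L/K) = 268.8 / 112.7 = 2.386 m/d
q = K_eq · i = 2.386 × 0.0059 = 0.01408 m/d (same in every zone)
Zone A: v = q/n = 0.01408/0.15 = 0.09384 m/d → t_A = 198/0.09384 = 2110 d
Zone B: v = q/n = 0.01408/0.39 = 0.03609 m/d → t_B = 70.8/0.03609 = 1962 d
Total t = 2110 + 1962 = 4072 d
   = 4072 / 365 = 11.2 yr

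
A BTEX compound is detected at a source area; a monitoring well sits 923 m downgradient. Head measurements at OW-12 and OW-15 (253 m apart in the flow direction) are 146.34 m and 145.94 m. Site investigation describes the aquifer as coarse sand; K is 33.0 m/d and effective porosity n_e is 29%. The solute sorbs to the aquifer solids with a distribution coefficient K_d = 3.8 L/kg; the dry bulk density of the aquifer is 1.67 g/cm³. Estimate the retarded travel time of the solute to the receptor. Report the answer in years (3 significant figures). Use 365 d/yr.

322 years

Hydraulic gradient i = (146.34 − 145.94) / 253 = 0.40 / 253 = 0.001581
Darcy flux q = K·i = 33.0 × 0.001581 = 0.05217 m/d
v = Ki/n = 33.0·0.001581/0.29 = 0.1799 m/d
Retardation R = 1 + ρ_b·K_d/n = 1 + 1.67×3.8/0.29 = 22.88
Contaminant velocity v_c = v/R = 0.1799/22.88 = 0.007862 m/d
t = L/v_c = 923/0.007862 = 117400 d
   = 117400/365 = 322 yr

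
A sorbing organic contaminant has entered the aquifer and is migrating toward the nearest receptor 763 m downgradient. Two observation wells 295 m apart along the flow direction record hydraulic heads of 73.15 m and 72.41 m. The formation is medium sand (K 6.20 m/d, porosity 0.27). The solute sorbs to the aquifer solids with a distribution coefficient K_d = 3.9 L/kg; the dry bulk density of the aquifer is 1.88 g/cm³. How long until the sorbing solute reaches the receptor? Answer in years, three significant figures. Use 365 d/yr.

Hydraulic gradient i = (73.15 − 72.41) / 295 = 0.74 / 295 = 0.002508
Darcy flux q = K·i = 6.20 × 0.002508 = 0.01555 m/d
Average linear velocity = 0.01555 / 0.27 = 0.05760 m/d
Retardation R = 1 + ρ_b·K_d/n = 1 + 1.88×3.9/0.27 = 28.16
Contaminant velocity v_c = v/R = 0.05760/28.16 = 0.002046 m/d
t = L/v_c = 763/0.002046 = 373000 d
   = 373000/365 = 1020 yr

1020 years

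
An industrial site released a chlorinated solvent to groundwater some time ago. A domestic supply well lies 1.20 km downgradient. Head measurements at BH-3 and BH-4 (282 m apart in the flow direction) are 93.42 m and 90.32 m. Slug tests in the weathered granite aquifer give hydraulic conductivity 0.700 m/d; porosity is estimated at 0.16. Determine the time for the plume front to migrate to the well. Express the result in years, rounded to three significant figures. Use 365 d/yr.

Hydraulic gradient i = (93.42 − 90.32) / 282 = 3.10 / 282 = 0.01099
Specific discharge q = 0.700 × 0.01099 = 0.007695 m/d
Average linear velocity = 0.007695 / 0.16 = 0.04809 m/d
L = 1.20 km = 1200 m
t = L / v = 1200 / 0.04809 = 24950 d
   = 24950 / 365 = 68.4 yr

68.4 years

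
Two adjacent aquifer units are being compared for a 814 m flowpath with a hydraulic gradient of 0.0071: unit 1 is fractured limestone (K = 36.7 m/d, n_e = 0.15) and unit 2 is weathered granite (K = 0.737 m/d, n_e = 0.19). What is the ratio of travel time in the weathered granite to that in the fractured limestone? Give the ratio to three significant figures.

63.1

Unit 1 (fractured limestone): v = 36.7×0.0071/0.15 = 1.737 m/d, t = 814/1.737 = 468.6 d
Unit 2 (weathered granite): v = 0.737×0.0071/0.19 = 0.02754 m/d, t = 814/0.02754 = 29560 d
t(weathered granite) / t(fractured limestone) = 29560/468.6 = 63.1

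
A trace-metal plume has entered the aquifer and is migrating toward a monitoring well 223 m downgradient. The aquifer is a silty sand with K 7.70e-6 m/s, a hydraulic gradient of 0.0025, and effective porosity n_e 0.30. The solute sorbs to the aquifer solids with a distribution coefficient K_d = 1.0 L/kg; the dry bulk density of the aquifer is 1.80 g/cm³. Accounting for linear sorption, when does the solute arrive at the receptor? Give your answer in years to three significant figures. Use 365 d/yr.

K = 7.70e-6 m/s × 86400 s/d = 0.6653 m/d
Darcy flux q = K·i = 0.6653 × 0.0025 = 0.001663 m/d
v = Ki/n = 0.6653·0.0025/0.30 = 0.005544 m/d
Retardation R = 1 + ρ_b·K_d/n = 1 + 1.80×1.0/0.30 = 7.000
Contaminant velocity v_c = v/R = 0.005544/7.000 = 7.920e-4 m/d
t = L/v_c = 223/7.920e-4 = 281600 d
   = 281600/365 = 771 yr

771 years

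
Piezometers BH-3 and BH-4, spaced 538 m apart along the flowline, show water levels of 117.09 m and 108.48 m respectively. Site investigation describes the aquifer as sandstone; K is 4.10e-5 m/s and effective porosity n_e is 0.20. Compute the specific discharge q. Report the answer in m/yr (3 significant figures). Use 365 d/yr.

20.7 m/yr

Hydraulic gradient i = (117.09 − 108.48) / 538 = 8.61 / 538 = 0.01600
K = 4.10e-5 m/s × 86400 s/d = 3.542 m/d
Specific discharge q = 3.542 × 0.01600 = 0.05669 m/d
   = 0.05669 × 365 = 20.7 m/yr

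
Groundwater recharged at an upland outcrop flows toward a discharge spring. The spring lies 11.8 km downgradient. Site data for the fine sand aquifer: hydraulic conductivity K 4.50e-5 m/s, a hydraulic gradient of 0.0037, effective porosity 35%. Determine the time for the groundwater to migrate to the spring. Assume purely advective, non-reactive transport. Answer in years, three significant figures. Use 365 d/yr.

K = 4.50e-5 m/s × 86400 s/d = 3.888 m/d
q = Ki = 3.888 × 0.0037 = 0.01439 m/d
Average linear velocity = 0.01439 / 0.35 = 0.04110 m/d
L = 11.8 km = 11800 m
t = L / v = 11800 / 0.04110 = 287100 d
   = 287100 / 365 = 787 yr

787 years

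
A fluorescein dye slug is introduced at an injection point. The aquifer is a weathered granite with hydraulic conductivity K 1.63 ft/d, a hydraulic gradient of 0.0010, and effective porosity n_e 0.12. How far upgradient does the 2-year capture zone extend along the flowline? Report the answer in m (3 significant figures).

K = 1.63 ft/d × 0.3048 = 0.4968 m/d
Specific discharge q = 0.4968 × 0.0010 = 4.968e-4 m/d
v = Ki/n = 0.4968·0.0010/0.12 = 0.004140 m/d
T = 2 yr × 365 = 730 d
L = v × T = 0.004140 × 730 = 3.022 m

3.02 m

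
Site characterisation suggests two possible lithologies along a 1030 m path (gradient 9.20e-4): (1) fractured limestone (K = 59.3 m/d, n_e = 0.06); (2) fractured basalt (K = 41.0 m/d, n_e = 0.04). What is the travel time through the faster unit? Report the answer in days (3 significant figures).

Unit 1 (fractured limestone): v = 59.3×9.2e-4/0.06 = 0.9093 m/d, t = 1030/0.9093 = 1133 d
Unit 2 (fractured basalt): v = 41.0×9.2e-4/0.04 = 0.9430 m/d, t = 1030/0.9430 = 1092 d
Faster unit: t = 1090 d

1090 days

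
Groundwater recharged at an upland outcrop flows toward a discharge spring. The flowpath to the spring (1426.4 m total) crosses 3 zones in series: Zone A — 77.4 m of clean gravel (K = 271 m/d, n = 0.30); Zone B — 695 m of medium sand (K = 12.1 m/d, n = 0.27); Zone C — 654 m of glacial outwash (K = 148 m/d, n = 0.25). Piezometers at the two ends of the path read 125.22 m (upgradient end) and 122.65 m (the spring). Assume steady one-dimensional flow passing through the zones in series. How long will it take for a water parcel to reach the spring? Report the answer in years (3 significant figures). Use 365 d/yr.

24.8 years

Total head drop ΔH = 125.22 − 122.65 = 2.57 m
Steady 1-D flow in series ⇒ the Darcy flux q is identical in every zone and the zone head losses add (resistances L/K in series).
Σ(L/K) = 77.4/271 + 695/12.1 + 654/148 = 0.2856 + 57.44 + 4.419 = 62.14 d
q = ΔH / Σ(L/K) = 2.57 / 62.14 = 0.04136 m/d (same in every zone)
Zone A: v = q/n = 0.04136/0.30 = 0.1379 m/d → t_A = 77.4/0.1379 = 561.5 d
Zone B: v = q/n = 0.04136/0.27 = 0.1532 m/d → t_B = 695/0.1532 = 4537 d
Zone C: v = q/n = 0.04136/0.25 = 0.1654 m/d → t_C = 654/0.1654 = 3953 d
Total t = 561.5 + 4537 + 3953 = 9052 d
   = 9052 / 365 = 24.8 yr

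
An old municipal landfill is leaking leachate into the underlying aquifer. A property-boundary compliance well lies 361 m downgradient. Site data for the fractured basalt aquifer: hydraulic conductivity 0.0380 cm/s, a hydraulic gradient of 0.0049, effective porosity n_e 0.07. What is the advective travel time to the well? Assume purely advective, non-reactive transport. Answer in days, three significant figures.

157 days

K = 0.0380 cm/s × 864 = 32.83 m/d
Specific discharge q = 32.83 × 0.0049 = 0.1609 m/d
Seepage velocity v = q / n = 0.1609 / 0.07 = 2.298 m/d
t = L / v = 361 / 2.298 = 157.1 d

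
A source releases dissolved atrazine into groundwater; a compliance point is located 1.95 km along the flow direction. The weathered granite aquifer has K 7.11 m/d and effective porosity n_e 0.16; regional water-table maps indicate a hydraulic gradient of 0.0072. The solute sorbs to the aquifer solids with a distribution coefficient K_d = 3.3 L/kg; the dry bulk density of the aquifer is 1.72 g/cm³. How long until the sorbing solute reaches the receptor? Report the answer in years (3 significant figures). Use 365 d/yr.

609 years

q = Ki = 7.11 × 0.0072 = 0.05119 m/d
v_s = q/n_e = 0.05119/0.16 = 0.3200 m/d
Retardation R = 1 + ρ_b·K_d/n = 1 + 1.72×3.3/0.16 = 36.47
Contaminant velocity v_c = v/R = 0.3200/36.47 = 0.008772 m/d
L = 1.95 km = 1950 m
t = L/v_c = 1950/0.008772 = 222300 d
   = 222300/365 = 609 yr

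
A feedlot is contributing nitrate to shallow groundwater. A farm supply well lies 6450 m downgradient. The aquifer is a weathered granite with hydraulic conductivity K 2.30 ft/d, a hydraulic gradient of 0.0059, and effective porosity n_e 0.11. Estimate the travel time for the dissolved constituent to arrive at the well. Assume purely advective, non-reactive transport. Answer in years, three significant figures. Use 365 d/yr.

470 years

K = 2.30 ft/d × 0.3048 = 0.7010 m/d
Specific discharge q = 0.7010 × 0.0059 = 0.004136 m/d
v = Ki/n = 0.7010·0.0059/0.11 = 0.03760 m/d
t = L / v = 6450 / 0.03760 = 171500 d
   = 171500 / 365 = 470 yr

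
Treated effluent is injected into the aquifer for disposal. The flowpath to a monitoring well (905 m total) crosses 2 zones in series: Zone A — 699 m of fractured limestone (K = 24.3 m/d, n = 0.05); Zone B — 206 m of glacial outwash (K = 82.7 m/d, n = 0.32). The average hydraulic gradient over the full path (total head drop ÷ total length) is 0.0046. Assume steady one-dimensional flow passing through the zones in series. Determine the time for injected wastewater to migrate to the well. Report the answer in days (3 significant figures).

Continuity: the same q passes through each zone, so ΔH = q·Σ(L_j/K_j) — the zones act as resistances in series.
Σ(L/K) = 699/24.3 + 206/82.7 = 28.77 + 2.491 = 31.26 d
K_eq = L_total / Σ(L/K) = 905 / 31.26 = 28.95 m/d
q = K_eq · i = 28.95 × 0.0046 = 0.1332 m/d (same in every zone)
Zone A: v = q/n = 0.1332/0.05 = 2.664 m/d → t_A = 699/2.664 = 262.4 d
Zone B: v = q/n = 0.1332/0.32 = 0.4162 m/d → t_B = 206/0.4162 = 494.9 d
Total t = 262.4 + 494.9 = 757.3 d

757 days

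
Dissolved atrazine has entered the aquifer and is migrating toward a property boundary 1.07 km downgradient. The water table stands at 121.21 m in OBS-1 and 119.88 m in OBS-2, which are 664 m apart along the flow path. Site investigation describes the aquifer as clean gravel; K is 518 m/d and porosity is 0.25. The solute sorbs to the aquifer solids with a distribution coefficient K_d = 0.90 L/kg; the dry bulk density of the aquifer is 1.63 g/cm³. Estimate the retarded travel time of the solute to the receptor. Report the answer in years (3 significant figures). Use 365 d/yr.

4.85 years

Hydraulic gradient i = (121.21 − 119.88) / 664 = 1.33 / 664 = 0.002003
Specific discharge q = 518 × 0.002003 = 1.038 m/d
Seepage velocity v = q / n = 1.038 / 0.25 = 4.150 m/d
Retardation R = 1 + ρ_b·K_d/n = 1 + 1.63×0.90/0.25 = 6.868
Contaminant velocity v_c = v/R = 4.150/6.868 = 0.6043 m/d
L = 1.07 km = 1070 m
t = L/v_c = 1070/0.6043 = 1771 d
   = 1771/365 = 4.85 yr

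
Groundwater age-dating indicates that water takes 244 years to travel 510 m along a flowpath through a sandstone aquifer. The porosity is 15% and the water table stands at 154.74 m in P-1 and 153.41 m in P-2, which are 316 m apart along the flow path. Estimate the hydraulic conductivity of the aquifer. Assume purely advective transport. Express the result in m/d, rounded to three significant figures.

Hydraulic gradient i = (154.74 − 153.41) / 316 = 1.33 / 316 = 0.004209
t = 244 years = 89060 d
v = L / t = 510 / 89060 = 0.005726 m/d
K = v · n / i = 0.005726 × 0.15 / 0.004209 = 0.204 m/d

0.204 m/d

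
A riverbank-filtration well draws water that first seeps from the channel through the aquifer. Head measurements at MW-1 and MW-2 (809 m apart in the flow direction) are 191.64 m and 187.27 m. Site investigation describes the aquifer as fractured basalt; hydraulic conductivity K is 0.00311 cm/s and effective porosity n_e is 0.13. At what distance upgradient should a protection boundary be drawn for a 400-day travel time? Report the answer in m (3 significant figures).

Hydraulic gradient i = (191.64 − 187.27) / 809 = 4.37 / 809 = 0.005402
K = 0.00311 cm/s × 864 = 2.687 m/d
q = Ki = 2.687 × 0.005402 = 0.01451 m/d
v_s = q/n_e = 0.01451/0.13 = 0.1117 m/d
L = v × T = 0.1117 × 400 = 44.66 m

44.7 m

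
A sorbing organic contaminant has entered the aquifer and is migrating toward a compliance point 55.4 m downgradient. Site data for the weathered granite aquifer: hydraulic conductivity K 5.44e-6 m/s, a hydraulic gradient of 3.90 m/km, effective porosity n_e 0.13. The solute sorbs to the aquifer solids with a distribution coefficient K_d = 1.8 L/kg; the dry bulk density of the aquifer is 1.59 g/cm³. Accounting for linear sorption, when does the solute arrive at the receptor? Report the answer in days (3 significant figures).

90400 days

K = 5.44e-6 m/s × 86400 s/d = 0.4700 m/d
q = Ki = 0.4700 × 0.0039 = 0.001833 m/d
Average linear velocity = 0.001833 / 0.13 = 0.01410 m/d
Retardation R = 1 + ρ_b·K_d/n = 1 + 1.59×1.8/0.13 = 23.02
Contaminant velocity v_c = v/R = 0.01410/23.02 = 6.127e-4 m/d
t = L/v_c = 55.4/6.127e-4 = 90430 d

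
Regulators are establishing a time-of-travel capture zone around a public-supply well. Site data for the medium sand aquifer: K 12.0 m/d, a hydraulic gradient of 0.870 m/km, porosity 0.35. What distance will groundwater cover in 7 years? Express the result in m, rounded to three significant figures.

76.2 m

Darcy flux q = K·i = 12.0 × 8.7e-4 = 0.01044 m/d
Average linear velocity = 0.01044 / 0.35 = 0.02983 m/d
T = 7 yr × 365 = 2555 d
L = v × T = 0.02983 × 2555 = 76.21 m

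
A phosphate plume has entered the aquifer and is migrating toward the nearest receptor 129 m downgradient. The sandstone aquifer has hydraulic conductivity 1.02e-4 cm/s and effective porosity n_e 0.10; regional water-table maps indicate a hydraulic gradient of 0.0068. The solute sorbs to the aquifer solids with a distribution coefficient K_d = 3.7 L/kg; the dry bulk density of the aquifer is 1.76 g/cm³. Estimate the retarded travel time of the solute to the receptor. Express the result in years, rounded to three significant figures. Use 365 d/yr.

3900 years

K = 1.02e-4 cm/s × 864 = 0.08813 m/d
Specific discharge q = 0.08813 × 0.0068 = 5.993e-4 m/d
Average linear velocity = 5.993e-4 / 0.10 = 0.005993 m/d
Retardation R = 1 + ρ_b·K_d/n = 1 + 1.76×3.7/0.10 = 66.12
Contaminant velocity v_c = v/R = 0.005993/66.12 = 9.063e-5 m/d
t = L/v_c = 129/9.063e-5 = 1.423e6 d
   = 1.423e6/365 = 3900 yr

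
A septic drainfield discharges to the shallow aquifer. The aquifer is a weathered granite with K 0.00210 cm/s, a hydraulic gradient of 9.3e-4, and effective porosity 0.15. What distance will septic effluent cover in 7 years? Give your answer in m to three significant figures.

K = 0.00210 cm/s × 864 = 1.814 m/d
Specific discharge q = 1.814 × 9.3e-4 = 0.001687 m/d
v_s = q/n_e = 0.001687/0.15 = 0.01125 m/d
T = 7 yr × 365 = 2555 d
L = v × T = 0.01125 × 2555 = 28.74 m

28.7 m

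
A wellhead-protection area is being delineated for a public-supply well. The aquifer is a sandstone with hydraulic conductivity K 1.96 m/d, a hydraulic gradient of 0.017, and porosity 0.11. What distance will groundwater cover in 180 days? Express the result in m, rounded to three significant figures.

54.5 m

q = Ki = 1.96 × 0.017 = 0.03332 m/d
Seepage velocity v = q / n = 0.03332 / 0.11 = 0.3029 m/d
L = v × T = 0.3029 × 180 = 54.52 m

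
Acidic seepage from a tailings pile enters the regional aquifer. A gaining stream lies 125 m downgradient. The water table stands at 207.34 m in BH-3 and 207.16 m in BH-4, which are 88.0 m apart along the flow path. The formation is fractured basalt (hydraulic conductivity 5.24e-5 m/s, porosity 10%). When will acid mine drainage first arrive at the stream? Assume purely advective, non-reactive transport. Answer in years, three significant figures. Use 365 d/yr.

Hydraulic gradient i = (207.34 − 207.16) / 88.0 = 0.18 / 88.0 = 0.002045
K = 5.24e-5 m/s × 86400 s/d = 4.527 m/d
Darcy flux q = K·i = 4.527 × 0.002045 = 0.009261 m/d
Average linear velocity = 0.009261 / 0.10 = 0.09261 m/d
t = L / v = 125 / 0.09261 = 1350 d
   = 1350 / 365 = 3.70 yr

3.70 years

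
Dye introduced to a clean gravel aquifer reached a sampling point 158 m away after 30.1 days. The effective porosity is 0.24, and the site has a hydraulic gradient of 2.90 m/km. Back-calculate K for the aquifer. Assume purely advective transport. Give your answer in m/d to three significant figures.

v = L / t = 158 / 30.1 = 5.249 m/d
K = v · n / i = 5.249 × 0.24 / 0.0029 = 434 m/d

434 m/d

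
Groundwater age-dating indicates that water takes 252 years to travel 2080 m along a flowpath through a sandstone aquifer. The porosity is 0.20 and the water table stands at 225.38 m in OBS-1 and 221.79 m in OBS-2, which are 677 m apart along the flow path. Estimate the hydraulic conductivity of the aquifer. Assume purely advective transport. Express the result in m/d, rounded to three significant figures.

Hydraulic gradient i = (225.38 − 221.79) / 677 = 3.59 / 677 = 0.005303
t = 252 years = 91980 d
v = L / t = 2080 / 91980 = 0.02261 m/d
K = v · n / i = 0.02261 × 0.20 / 0.005303 = 0.853 m/d

0.853 m/d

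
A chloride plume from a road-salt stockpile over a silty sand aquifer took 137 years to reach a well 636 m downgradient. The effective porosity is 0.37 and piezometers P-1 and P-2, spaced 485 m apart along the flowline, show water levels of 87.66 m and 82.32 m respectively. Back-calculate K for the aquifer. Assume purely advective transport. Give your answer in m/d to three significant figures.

0.427 m/d

Hydraulic gradient i = (87.66 − 82.32) / 485 = 5.34 / 485 = 0.01101
t = 137 years = 50010 d
v = L / t = 636 / 50010 = 0.01272 m/d
K = v · n / i = 0.01272 × 0.37 / 0.01101 = 0.427 m/d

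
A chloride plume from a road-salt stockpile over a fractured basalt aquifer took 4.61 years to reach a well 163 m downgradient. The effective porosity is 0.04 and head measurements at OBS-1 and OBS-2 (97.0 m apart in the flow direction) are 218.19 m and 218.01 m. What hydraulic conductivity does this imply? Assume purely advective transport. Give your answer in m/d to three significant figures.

Hydraulic gradient i = (218.19 − 218.01) / 97.0 = 0.18 / 97.0 = 0.001856
t = 4.61 years = 1683 d
v = L / t = 163 / 1683 = 0.09687 m/d
K = v · n / i = 0.09687 × 0.04 / 0.001856 = 2.09 m/d

2.09 m/d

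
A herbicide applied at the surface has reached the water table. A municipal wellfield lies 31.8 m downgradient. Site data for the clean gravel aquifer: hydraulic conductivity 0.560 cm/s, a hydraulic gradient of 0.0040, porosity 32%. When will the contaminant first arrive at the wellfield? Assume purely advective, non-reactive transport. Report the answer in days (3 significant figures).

K = 0.560 cm/s × 864 = 483.8 m/d
Specific discharge q = 483.8 × 0.0040 = 1.935 m/d
v_s = q/n_e = 1.935/0.32 = 6.048 m/d
t = L / v = 31.8 / 6.048 = 5.258 d

5.26 days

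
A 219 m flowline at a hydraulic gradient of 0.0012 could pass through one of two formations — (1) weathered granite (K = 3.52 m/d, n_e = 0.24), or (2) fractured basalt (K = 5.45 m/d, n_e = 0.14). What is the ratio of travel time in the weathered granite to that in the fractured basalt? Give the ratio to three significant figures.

Unit 1 (weathered granite): v = 3.52×0.0012/0.24 = 0.01760 m/d, t = 219/0.01760 = 12440 d
Unit 2 (fractured basalt): v = 5.45×0.0012/0.14 = 0.04671 m/d, t = 219/0.04671 = 4688 d
t(weathered granite) / t(fractured basalt) = 12440/4688 = 2.65

2.65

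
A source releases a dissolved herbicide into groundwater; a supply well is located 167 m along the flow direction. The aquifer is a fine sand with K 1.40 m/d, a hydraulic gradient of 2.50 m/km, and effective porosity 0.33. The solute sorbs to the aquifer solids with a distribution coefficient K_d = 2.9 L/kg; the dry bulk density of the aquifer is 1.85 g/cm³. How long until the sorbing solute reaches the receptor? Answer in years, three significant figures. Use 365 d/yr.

Specific discharge q = 1.40 × 0.0025 = 0.003500 m/d
Average linear velocity = 0.003500 / 0.33 = 0.01061 m/d
Retardation R = 1 + ρ_b·K_d/n = 1 + 1.85×2.9/0.33 = 17.26
Contaminant velocity v_c = v/R = 0.01061/17.26 = 6.146e-4 m/d
t = L/v_c = 167/6.146e-4 = 271700 d
   = 271700/365 = 744 yr

744 years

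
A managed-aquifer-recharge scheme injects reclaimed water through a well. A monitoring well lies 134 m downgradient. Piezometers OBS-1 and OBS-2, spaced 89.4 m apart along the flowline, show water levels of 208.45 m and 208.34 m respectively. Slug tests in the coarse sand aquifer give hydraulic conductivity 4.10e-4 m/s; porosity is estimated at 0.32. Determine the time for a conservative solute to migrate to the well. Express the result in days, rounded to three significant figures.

Hydraulic gradient i = (208.45 − 208.34) / 89.4 = 0.11 / 89.4 = 0.001230
K = 4.10e-4 m/s × 86400 s/d = 35.42 m/d
q = Ki = 35.42 × 0.001230 = 0.04359 m/d
v_s = q/n_e = 0.04359/0.32 = 0.1362 m/d
t = L / v = 134 / 0.1362 = 983.8 d

984 days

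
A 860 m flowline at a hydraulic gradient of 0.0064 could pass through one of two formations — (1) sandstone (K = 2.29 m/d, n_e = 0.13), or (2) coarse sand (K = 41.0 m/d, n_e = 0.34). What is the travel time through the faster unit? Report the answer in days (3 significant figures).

1110 days

Unit 1 (sandstone): v = 2.29×0.0064/0.13 = 0.1127 m/d, t = 860/0.1127 = 7628 d
Unit 2 (coarse sand): v = 41.0×0.0064/0.34 = 0.7718 m/d, t = 860/0.7718 = 1114 d
Faster unit: t = 1110 d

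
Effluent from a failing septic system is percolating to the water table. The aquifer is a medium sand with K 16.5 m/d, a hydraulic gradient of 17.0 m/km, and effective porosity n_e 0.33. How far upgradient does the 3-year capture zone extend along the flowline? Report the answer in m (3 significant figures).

Specific discharge q = 16.5 × 0.017 = 0.2805 m/d
v_s = q/n_e = 0.2805/0.33 = 0.8500 m/d
T = 3 yr × 365 = 1095 d
L = v × T = 0.8500 × 1095 = 930.8 m

931 m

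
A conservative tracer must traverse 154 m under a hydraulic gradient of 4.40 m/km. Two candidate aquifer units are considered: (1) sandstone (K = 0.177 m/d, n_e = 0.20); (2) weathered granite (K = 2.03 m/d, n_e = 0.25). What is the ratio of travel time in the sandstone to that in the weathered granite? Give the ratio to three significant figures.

Unit 1 (sandstone): v = 0.177×0.0044/0.20 = 0.003894 m/d, t = 154/0.003894 = 39550 d
Unit 2 (weathered granite): v = 2.03×0.0044/0.25 = 0.03573 m/d, t = 154/0.03573 = 4310 d
t(sandstone) / t(weathered granite) = 39550/4310 = 9.18

9.18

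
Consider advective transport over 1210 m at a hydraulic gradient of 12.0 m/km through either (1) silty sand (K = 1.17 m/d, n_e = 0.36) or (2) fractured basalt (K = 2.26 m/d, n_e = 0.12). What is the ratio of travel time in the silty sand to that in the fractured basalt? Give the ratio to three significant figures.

Unit 1 (silty sand): v = 1.17×0.012/0.36 = 0.03900 m/d, t = 1210/0.03900 = 31030 d
Unit 2 (fractured basalt): v = 2.26×0.012/0.12 = 0.2260 m/d, t = 1210/0.2260 = 5354 d
t(silty sand) / t(fractured basalt) = 31030/5354 = 5.79

5.79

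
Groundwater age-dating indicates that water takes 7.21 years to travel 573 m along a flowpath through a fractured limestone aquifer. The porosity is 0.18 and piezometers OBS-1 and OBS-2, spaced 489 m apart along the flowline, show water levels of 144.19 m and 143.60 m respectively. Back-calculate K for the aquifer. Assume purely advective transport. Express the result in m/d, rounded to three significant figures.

32.5 m/d

Hydraulic gradient i = (144.19 − 143.60) / 489 = 0.59 / 489 = 0.001207
t = 7.21 years = 2632 d
v = L / t = 573 / 2632 = 0.2177 m/d
K = v · n / i = 0.2177 × 0.18 / 0.001207 = 32.5 m/d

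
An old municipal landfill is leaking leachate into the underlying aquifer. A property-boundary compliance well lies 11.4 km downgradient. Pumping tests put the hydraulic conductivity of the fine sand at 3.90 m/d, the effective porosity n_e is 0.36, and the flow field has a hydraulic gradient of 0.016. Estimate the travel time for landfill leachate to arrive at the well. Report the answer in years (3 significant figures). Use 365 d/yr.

Darcy flux q = K·i = 3.90 × 0.016 = 0.06240 m/d
Average linear velocity = 0.06240 / 0.36 = 0.1733 m/d
L = 11.4 km = 11400 m
t = L / v = 11400 / 0.1733 = 65770 d
   = 65770 / 365 = 180 yr

180 years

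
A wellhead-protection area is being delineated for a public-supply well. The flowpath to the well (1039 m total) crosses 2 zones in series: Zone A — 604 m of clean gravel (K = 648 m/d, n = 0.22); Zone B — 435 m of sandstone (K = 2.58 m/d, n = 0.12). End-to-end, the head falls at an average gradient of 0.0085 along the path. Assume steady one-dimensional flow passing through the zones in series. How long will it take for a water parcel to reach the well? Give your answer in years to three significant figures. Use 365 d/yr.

Steady 1-D flow in series ⇒ the Darcy flux q is identical in every zone and the zone head losses add (resistances L/K in series).
Σ(L/K) = 604/648 + 435/2.58 = 0.9321 + 168.6 = 169.5 d
K_eq = L_total / Σ(L/K) = 1039 / 169.5 = 6.128 m/d
q = K_eq · i = 6.128 × 0.0085 = 0.05209 m/d (same in every zone)
Zone A: v = q/n = 0.05209/0.22 = 0.2368 m/d → t_A = 604/0.2368 = 2551 d
Zone B: v = q/n = 0.05209/0.12 = 0.4341 m/d → t_B = 435/0.4341 = 1002 d
Total t = 2551 + 1002 = 3553 d
   = 3553 / 365 = 9.73 yr

9.73 years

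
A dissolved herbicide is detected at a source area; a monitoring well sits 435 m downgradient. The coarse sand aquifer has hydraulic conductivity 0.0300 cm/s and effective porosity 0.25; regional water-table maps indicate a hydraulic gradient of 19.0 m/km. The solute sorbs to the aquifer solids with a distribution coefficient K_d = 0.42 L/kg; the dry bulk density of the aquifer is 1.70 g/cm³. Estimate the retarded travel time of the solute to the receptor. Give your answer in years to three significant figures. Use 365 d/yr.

2.33 years

K = 0.0300 cm/s × 864 = 25.92 m/d
Specific discharge q = 25.92 × 0.019 = 0.4925 m/d
Average linear velocity = 0.4925 / 0.25 = 1.970 m/d
Retardation R = 1 + ρ_b·K_d/n = 1 + 1.70×0.42/0.25 = 3.856
Contaminant velocity v_c = v/R = 1.970/3.856 = 0.5109 m/d
t = L/v_c = 435/0.5109 = 851.5 d
   = 851.5/365 = 2.33 yr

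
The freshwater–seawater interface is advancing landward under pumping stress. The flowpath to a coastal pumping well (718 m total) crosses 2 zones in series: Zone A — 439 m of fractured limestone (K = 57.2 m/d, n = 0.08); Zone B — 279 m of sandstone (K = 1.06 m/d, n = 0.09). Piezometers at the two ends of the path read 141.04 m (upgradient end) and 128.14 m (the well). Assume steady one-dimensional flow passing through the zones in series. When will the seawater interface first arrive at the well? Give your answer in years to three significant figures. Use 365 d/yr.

Total head drop ΔH = 141.04 − 128.14 = 12.90 m
Continuity: the same q passes through each zone, so ΔH = q·Σ(L_j/K_j) — the zones act as resistances in series.
Σ(L/K) = 439/57.2 + 279/1.06 = 7.675 + 263.2 = 270.9 d
q = ΔH / Σ(L/K) = 12.90 / 270.9 = 0.04762 m/d (same in every zone)
Zone A: v = q/n = 0.04762/0.08 = 0.5953 m/d → t_A = 439/0.5953 = 737.5 d
Zone B: v = q/n = 0.04762/0.09 = 0.5291 m/d → t_B = 279/0.5291 = 527.3 d
Total t = 737.5 + 527.3 = 1265 d
   = 1265 / 365 = 3.47 yr

3.47 years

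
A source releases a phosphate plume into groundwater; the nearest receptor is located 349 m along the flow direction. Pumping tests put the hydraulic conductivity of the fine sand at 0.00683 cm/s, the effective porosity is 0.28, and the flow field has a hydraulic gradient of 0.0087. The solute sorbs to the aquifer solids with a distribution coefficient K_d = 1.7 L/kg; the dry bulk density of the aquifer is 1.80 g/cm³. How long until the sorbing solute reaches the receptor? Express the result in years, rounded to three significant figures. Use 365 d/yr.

62.2 years

K = 0.00683 cm/s × 864 = 5.901 m/d
q = Ki = 5.901 × 0.0087 = 0.05134 m/d
Average linear velocity = 0.05134 / 0.28 = 0.1834 m/d
Retardation R = 1 + ρ_b·K_d/n = 1 + 1.80×1.7/0.28 = 11.93
Contaminant velocity v_c = v/R = 0.1834/11.93 = 0.01537 m/d
t = L/v_c = 349/0.01537 = 22700 d
   = 22700/365 = 62.2 yr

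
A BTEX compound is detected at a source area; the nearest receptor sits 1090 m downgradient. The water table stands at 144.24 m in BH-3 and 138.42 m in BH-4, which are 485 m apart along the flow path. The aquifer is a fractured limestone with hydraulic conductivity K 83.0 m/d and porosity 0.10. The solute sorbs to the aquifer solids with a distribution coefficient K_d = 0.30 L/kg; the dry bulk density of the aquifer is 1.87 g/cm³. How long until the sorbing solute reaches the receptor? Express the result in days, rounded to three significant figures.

Hydraulic gradient i = (144.24 − 138.42) / 485 = 5.82 / 485 = 0.01200
q = Ki = 83.0 × 0.01200 = 0.9960 m/d
v_s = q/n_e = 0.9960/0.10 = 9.960 m/d
Retardation R = 1 + ρ_b·K_d/n = 1 + 1.87×0.30/0.10 = 6.610
Contaminant velocity v_c = v/R = 9.960/6.610 = 1.507 m/d
t = L/v_c = 1090/1.507 = 723.4 d

723 days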